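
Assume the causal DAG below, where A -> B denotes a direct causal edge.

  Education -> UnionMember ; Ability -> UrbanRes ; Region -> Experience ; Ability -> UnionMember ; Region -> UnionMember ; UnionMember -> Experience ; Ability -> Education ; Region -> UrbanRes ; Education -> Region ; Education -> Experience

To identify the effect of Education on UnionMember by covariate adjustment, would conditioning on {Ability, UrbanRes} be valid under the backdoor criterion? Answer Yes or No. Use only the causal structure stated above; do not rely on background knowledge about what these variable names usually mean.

Backdoor paths from Education to UnionMember (paths whose first edge points into Education):
  P1: Education <- Ability -> UnionMember
  P2: Education <- Ability -> UrbanRes <- Region -> UnionMember
  P3: Education <- Ability -> UrbanRes <- Region -> Experience <- UnionMember
Condition 1 (no descendant of Education in the set): FAILS — UrbanRes is a descendant of Education.
Condition 2 (every backdoor path blocked by {Ability, UrbanRes}):
  P1: blocked at fork node Ability ∈ conditioning set.
  P2: blocked at fork node Ability ∈ conditioning set.
  P3: blocked at fork node Ability ∈ conditioning set.
{Ability, UrbanRes} does not satisfy the backdoor criterion.

No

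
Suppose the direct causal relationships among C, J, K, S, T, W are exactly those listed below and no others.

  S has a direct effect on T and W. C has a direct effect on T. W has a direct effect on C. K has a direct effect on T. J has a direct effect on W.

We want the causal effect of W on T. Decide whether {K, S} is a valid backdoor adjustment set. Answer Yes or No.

Yes

Backdoor paths from W to T (paths whose first edge points into W):
  P1: W <- S -> T
Condition 1 (no descendant of W in the set): holds — descendants of W are {C, T}; none are in {K, S}.
Condition 2 (every backdoor path blocked by {K, S}):
  P1: blocked at fork node S ∈ conditioning set.
{K, S} satisfies the backdoor criterion.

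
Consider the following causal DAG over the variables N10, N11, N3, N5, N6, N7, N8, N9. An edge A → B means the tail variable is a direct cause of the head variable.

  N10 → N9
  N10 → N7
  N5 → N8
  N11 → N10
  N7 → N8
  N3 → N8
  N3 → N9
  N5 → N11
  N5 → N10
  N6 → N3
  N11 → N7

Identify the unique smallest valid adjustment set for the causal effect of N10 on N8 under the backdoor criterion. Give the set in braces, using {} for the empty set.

{N11, N5}

Variables eligible for adjustment (non-descendants of N10, excluding N10 and N8): {N11, N3, N5, N6}.
Backdoor paths from N10 to N8:
  P1: N10 <- N5 -> N11 -> N7 -> N8
  P2: N10 <- N5 -> N8
  P3: N10 <- N11 <- N5 -> N8
  P4: N10 <- N11 -> N7 -> N8
The empty set is not sufficient: P1 (N10 <- N5 -> N11 -> N7 -> N8) has no collider blocking it and no conditioned non-collider, so it is open.
Try {N11, N5}:
  P1: blocked at fork node N5 ∈ conditioning set.
  P2: blocked at fork node N5 ∈ conditioning set.
  P3: blocked at chain node N11 ∈ conditioning set.
  P4: blocked at fork node N11 ∈ conditioning set.
{N11, N5} contains no descendant of N10 and blocks every backdoor path.
Every element of {N11, N5} is needed (dropping N11 leaves P4 open; dropping N5 leaves P2 open), so no proper subset is valid.
Among all size-2 subsets of the eligible variables, only {N11, N5} blocks every backdoor path, so it is the unique smallest valid adjustment set.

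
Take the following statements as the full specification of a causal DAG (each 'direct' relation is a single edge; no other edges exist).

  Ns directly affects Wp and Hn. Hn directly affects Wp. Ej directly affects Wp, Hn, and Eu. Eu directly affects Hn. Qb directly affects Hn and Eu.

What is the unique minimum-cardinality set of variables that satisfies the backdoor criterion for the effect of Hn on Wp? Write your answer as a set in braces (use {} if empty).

{Ej, Ns}

Variables eligible for adjustment (non-descendants of Hn, excluding Hn and Wp): {Ej, Eu, Ns, Qb}.
Backdoor paths from Hn to Wp:
  P1: Hn <- Qb -> Eu <- Ej -> Wp
  P2: Hn <- Ej -> Wp
  P3: Hn <- Ns -> Wp
  P4: Hn <- Eu <- Ej -> Wp
The empty set is not sufficient: P2 (Hn <- Ej -> Wp) has no collider blocking it and no conditioned non-collider, so it is open.
Try {Ej, Ns}:
  P1: blocked at collider Eu (neither it nor any descendant is in the conditioning set).
  P2: blocked at fork node Ej ∈ conditioning set.
  P3: blocked at fork node Ns ∈ conditioning set.
  P4: blocked at fork node Ej ∈ conditioning set.
{Ej, Ns} contains no descendant of Hn and blocks every backdoor path.
Every element of {Ej, Ns} is needed (dropping Ej leaves P2 open; dropping Ns leaves P3 open), so no proper subset is valid.
Among all size-2 subsets of the eligible variables, only {Ej, Ns} blocks every backdoor path, so it is the unique smallest valid adjustment set.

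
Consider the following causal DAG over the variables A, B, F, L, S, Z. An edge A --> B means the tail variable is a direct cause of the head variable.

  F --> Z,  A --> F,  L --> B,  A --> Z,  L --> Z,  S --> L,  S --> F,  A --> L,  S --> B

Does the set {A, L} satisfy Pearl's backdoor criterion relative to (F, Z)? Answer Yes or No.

Yes

Backdoor paths from F to Z (paths whose first edge points into F):
  P1: F <- S -> L <- A -> Z
  P2: F <- S -> L -> Z
  P3: F <- S -> B <- L <- A -> Z
  P4: F <- S -> B <- L -> Z
  P5: F <- A -> L -> Z
  P6: F <- A -> Z
Condition 1 (no descendant of F in the set): holds — descendants of F are {Z}; none are in {A, L}.
Condition 2 (every backdoor path blocked by {A, L}):
  P1: blocked at fork node A ∈ conditioning set.
  P2: blocked at chain node L ∈ conditioning set.
  P3: blocked at collider B (neither it nor any descendant is in the conditioning set).
  P4: blocked at collider B (neither it nor any descendant is in the conditioning set).
  P5: blocked at fork node A ∈ conditioning set.
  P6: blocked at fork node A ∈ conditioning set.
{A, L} satisfies the backdoor criterion.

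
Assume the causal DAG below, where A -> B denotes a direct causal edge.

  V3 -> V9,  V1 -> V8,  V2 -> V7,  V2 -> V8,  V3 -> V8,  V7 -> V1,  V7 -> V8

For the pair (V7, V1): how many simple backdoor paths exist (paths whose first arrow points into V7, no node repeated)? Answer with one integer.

A backdoor path from V7 to V1 is any simple undirected path whose first edge points into V7 (i.e. leaves V7 via a parent).
Parents of V7: {V2}.
Enumerating:
  P1: V7 <- V2 -> V8 <- V1
That exhausts the simple backdoor paths. Count: 1.

1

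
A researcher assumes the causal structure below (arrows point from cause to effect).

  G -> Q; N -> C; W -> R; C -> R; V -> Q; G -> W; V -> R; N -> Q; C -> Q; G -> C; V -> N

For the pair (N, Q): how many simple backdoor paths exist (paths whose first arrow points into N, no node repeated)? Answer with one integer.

5

A backdoor path from N to Q is any simple undirected path whose first edge points into N (i.e. leaves N via a parent).
Parents of N: {V}.
Enumerating:
  P1: N <- V -> R <- W <- G -> C -> Q
  P2: N <- V -> R <- W <- G -> Q
  P3: N <- V -> R <- C <- G -> Q
  P4: N <- V -> R <- C -> Q
  P5: N <- V -> Q
That exhausts the simple backdoor paths. Count: 5.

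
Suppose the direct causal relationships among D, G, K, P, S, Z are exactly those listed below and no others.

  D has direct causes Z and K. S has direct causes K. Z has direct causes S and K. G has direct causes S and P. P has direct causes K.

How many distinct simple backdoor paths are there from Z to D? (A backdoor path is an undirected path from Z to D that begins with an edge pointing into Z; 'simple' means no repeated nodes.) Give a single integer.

3

A backdoor path from Z to D is any simple undirected path whose first edge points into Z (i.e. leaves Z via a parent).
Parents of Z: {K, S}.
Enumerating:
  P1: Z <- K -> D
  P2: Z <- S <- K -> D
  P3: Z <- S -> G <- P <- K -> D
That exhausts the simple backdoor paths. Count: 3.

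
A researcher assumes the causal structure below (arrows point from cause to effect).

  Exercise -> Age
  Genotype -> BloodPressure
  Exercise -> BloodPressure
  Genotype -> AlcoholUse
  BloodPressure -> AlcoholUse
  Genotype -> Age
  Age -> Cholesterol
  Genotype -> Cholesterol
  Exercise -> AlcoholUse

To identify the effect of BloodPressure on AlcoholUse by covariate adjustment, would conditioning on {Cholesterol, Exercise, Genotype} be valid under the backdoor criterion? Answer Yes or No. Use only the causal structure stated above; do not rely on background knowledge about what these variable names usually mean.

Backdoor paths from BloodPressure to AlcoholUse (paths whose first edge points into BloodPressure):
  P1: BloodPressure <- Genotype -> Age <- Exercise -> AlcoholUse
  P2: BloodPressure <- Genotype -> AlcoholUse
  P3: BloodPressure <- Genotype -> Cholesterol <- Age <- Exercise -> AlcoholUse
  P4: BloodPressure <- Exercise -> Age <- Genotype -> AlcoholUse
  P5: BloodPressure <- Exercise -> Age -> Cholesterol <- Genotype -> AlcoholUse
  P6: BloodPressure <- Exercise -> AlcoholUse
Condition 1 (no descendant of BloodPressure in the set): holds — descendants of BloodPressure are {AlcoholUse}; none are in {Cholesterol, Exercise, Genotype}.
Condition 2 (every backdoor path blocked by {Cholesterol, Exercise, Genotype}):
  P1: blocked at fork node Genotype ∈ conditioning set.
  P2: blocked at fork node Genotype ∈ conditioning set.
  P3: blocked at fork node Genotype ∈ conditioning set.
  P4: blocked at fork node Exercise ∈ conditioning set.
  P5: blocked at fork node Exercise ∈ conditioning set.
  P6: blocked at fork node Exercise ∈ conditioning set.
{Cholesterol, Exercise, Genotype} satisfies the backdoor criterion.

Yes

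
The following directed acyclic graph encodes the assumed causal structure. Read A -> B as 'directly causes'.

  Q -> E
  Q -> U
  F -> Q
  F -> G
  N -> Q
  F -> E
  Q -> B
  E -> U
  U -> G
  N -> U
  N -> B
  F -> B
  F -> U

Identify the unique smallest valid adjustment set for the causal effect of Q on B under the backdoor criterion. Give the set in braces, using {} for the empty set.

Variables eligible for adjustment (non-descendants of Q, excluding Q and B): {F, N}.
Backdoor paths from Q to B:
  P1: Q <- N -> U <- F -> B
  P2: Q <- N -> U <- E <- F -> B
  P3: Q <- N -> U -> G <- F -> B
  P4: Q <- N -> B
  P5: Q <- F -> E -> U <- N -> B
  P6: Q <- F -> U <- N -> B
  P7: Q <- F -> B
  P8: Q <- F -> G <- U <- N -> B
The empty set is not sufficient: P4 (Q <- N -> B) has no collider blocking it and no conditioned non-collider, so it is open.
Try {F, N}:
  P1: blocked at fork node N ∈ conditioning set.
  P2: blocked at fork node N ∈ conditioning set.
  P3: blocked at fork node N ∈ conditioning set.
  P4: blocked at fork node N ∈ conditioning set.
  P5: blocked at fork node F ∈ conditioning set.
  P6: blocked at fork node F ∈ conditioning set.
  P7: blocked at fork node F ∈ conditioning set.
  P8: blocked at fork node F ∈ conditioning set.
{F, N} contains no descendant of Q and blocks every backdoor path.
Every element of {F, N} is needed (dropping F leaves P7 open; dropping N leaves P4 open), so no proper subset is valid.
Among all size-2 subsets of the eligible variables, only {F, N} blocks every backdoor path, so it is the unique smallest valid adjustment set.

{F, N}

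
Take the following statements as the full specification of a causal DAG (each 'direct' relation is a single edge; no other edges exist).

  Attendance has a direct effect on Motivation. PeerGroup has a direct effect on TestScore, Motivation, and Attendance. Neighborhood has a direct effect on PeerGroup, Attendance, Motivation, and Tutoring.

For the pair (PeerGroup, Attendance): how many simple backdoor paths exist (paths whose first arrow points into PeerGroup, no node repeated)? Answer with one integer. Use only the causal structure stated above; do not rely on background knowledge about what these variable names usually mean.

2

A backdoor path from PeerGroup to Attendance is any simple undirected path whose first edge points into PeerGroup (i.e. leaves PeerGroup via a parent).
Parents of PeerGroup: {Neighborhood}.
Enumerating:
  P1: PeerGroup <- Neighborhood -> Attendance
  P2: PeerGroup <- Neighborhood -> Motivation <- Attendance
That exhausts the simple backdoor paths. Count: 2.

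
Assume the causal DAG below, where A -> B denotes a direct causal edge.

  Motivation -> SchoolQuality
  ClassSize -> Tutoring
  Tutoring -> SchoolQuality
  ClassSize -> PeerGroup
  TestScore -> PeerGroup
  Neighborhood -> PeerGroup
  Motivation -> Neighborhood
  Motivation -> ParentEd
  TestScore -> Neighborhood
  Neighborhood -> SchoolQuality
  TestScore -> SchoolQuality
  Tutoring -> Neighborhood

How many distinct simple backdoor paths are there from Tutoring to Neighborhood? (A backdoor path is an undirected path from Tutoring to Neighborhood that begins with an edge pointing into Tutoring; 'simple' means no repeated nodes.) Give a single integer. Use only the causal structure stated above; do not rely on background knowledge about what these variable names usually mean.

A backdoor path from Tutoring to Neighborhood is any simple undirected path whose first edge points into Tutoring (i.e. leaves Tutoring via a parent).
Parents of Tutoring: {ClassSize}.
Enumerating:
  P1: Tutoring <- ClassSize -> PeerGroup <- TestScore -> Neighborhood
  P2: Tutoring <- ClassSize -> PeerGroup <- TestScore -> SchoolQuality <- Motivation -> Neighborhood
  P3: Tutoring <- ClassSize -> PeerGroup <- TestScore -> SchoolQuality <- Neighborhood
  P4: Tutoring <- ClassSize -> PeerGroup <- Neighborhood
That exhausts the simple backdoor paths. Count: 4.

4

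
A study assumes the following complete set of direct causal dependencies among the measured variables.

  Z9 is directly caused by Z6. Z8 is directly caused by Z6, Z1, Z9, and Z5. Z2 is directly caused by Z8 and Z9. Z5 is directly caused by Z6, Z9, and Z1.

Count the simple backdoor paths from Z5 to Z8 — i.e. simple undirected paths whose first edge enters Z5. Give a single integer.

A backdoor path from Z5 to Z8 is any simple undirected path whose first edge points into Z5 (i.e. leaves Z5 via a parent).
Parents of Z5: {Z1, Z6, Z9}.
Enumerating:
  P1: Z5 <- Z6 -> Z9 -> Z8
  P2: Z5 <- Z6 -> Z9 -> Z2 <- Z8
  P3: Z5 <- Z6 -> Z8
  P4: Z5 <- Z1 -> Z8
  P5: Z5 <- Z9 <- Z6 -> Z8
  P6: Z5 <- Z9 -> Z8
  P7: Z5 <- Z9 -> Z2 <- Z8
That exhausts the simple backdoor paths. Count: 7.

7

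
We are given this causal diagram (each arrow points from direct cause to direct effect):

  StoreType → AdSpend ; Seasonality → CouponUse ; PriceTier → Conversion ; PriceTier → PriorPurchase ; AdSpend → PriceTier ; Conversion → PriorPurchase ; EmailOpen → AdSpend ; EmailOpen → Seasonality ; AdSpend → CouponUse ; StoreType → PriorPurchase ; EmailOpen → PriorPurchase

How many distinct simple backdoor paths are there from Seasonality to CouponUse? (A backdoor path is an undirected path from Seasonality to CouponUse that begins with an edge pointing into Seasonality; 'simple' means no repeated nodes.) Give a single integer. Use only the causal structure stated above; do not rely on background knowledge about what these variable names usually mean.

4

A backdoor path from Seasonality to CouponUse is any simple undirected path whose first edge points into Seasonality (i.e. leaves Seasonality via a parent).
Parents of Seasonality: {EmailOpen}.
Enumerating:
  P1: Seasonality <- EmailOpen -> AdSpend -> CouponUse
  P2: Seasonality <- EmailOpen -> PriorPurchase <- StoreType -> AdSpend -> CouponUse
  P3: Seasonality <- EmailOpen -> PriorPurchase <- PriceTier <- AdSpend -> CouponUse
  P4: Seasonality <- EmailOpen -> PriorPurchase <- Conversion <- PriceTier <- AdSpend -> CouponUse
That exhausts the simple backdoor paths. Count: 4.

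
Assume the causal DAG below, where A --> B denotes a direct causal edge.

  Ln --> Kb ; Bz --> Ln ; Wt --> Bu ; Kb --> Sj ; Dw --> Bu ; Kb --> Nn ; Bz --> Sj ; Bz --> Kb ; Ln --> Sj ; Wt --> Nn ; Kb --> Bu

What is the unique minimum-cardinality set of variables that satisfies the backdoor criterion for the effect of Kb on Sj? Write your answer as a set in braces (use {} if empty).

Variables eligible for adjustment (non-descendants of Kb, excluding Kb and Sj): {Bz, Dw, Ln, Wt}.
Backdoor paths from Kb to Sj:
  P1: Kb <- Bz -> Ln -> Sj
  P2: Kb <- Bz -> Sj
  P3: Kb <- Ln <- Bz -> Sj
  P4: Kb <- Ln -> Sj
The empty set is not sufficient: P1 (Kb <- Bz -> Ln -> Sj) has no collider blocking it and no conditioned non-collider, so it is open.
Try {Bz, Ln}:
  P1: blocked at fork node Bz ∈ conditioning set.
  P2: blocked at fork node Bz ∈ conditioning set.
  P3: blocked at chain node Ln ∈ conditioning set.
  P4: blocked at fork node Ln ∈ conditioning set.
{Bz, Ln} contains no descendant of Kb and blocks every backdoor path.
Every element of {Bz, Ln} is needed (dropping Bz leaves P2 open; dropping Ln leaves P4 open), so no proper subset is valid.
Among all size-2 subsets of the eligible variables, only {Bz, Ln} blocks every backdoor path, so it is the unique smallest valid adjustment set.

{Bz, Ln}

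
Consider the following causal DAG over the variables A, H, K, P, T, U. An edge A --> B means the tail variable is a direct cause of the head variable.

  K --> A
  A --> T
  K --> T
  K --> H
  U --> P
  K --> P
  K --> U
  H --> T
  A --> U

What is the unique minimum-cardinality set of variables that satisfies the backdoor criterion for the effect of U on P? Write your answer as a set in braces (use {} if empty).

{K}

Variables eligible for adjustment (non-descendants of U, excluding U and P): {A, H, K, T}.
Backdoor paths from U to P:
  P1: U <- K -> P
  P2: U <- A <- K -> P
  P3: U <- A -> T <- K -> P
  P4: U <- A -> T <- H <- K -> P
The empty set is not sufficient: P1 (U <- K -> P) has no collider blocking it and no conditioned non-collider, so it is open.
Try {K}:
  P1: blocked at fork node K ∈ conditioning set.
  P2: blocked at fork node K ∈ conditioning set.
  P3: blocked at collider T (neither it nor any descendant is in the conditioning set).
  P4: blocked at collider T (neither it nor any descendant is in the conditioning set).
{K} contains no descendant of U and blocks every backdoor path.
No other singleton works — e.g. {A} leaves P1 open — so {K} is the unique smallest valid adjustment set.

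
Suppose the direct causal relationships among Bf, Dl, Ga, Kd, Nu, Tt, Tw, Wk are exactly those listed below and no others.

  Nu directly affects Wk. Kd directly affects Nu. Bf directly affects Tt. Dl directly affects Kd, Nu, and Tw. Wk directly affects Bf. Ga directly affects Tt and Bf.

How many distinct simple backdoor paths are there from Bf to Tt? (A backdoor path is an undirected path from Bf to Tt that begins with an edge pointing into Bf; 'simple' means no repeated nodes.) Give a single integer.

A backdoor path from Bf to Tt is any simple undirected path whose first edge points into Bf (i.e. leaves Bf via a parent).
Parents of Bf: {Ga, Wk}.
Enumerating:
  P1: Bf <- Ga -> Tt
That exhausts the simple backdoor paths. Count: 1.

1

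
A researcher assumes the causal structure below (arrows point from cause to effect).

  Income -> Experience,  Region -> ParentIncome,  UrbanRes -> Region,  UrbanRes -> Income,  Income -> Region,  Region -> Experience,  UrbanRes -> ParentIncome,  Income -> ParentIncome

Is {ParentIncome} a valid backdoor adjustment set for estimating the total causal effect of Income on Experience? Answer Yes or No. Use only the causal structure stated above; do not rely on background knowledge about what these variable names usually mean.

Backdoor paths from Income to Experience (paths whose first edge points into Income):
  P1: Income <- UrbanRes -> Region -> Experience
  P2: Income <- UrbanRes -> ParentIncome <- Region -> Experience
Condition 1 (no descendant of Income in the set): FAILS — ParentIncome is a descendant of Income.
Condition 2 (every backdoor path blocked by {ParentIncome}):
  P1: open — no interior node is in the conditioning set.
  P2: open — collider(s) ParentIncome are conditioned on (or have a conditioned descendant) and no non-collider on the path is in the set.
{ParentIncome} does not satisfy the backdoor criterion.

No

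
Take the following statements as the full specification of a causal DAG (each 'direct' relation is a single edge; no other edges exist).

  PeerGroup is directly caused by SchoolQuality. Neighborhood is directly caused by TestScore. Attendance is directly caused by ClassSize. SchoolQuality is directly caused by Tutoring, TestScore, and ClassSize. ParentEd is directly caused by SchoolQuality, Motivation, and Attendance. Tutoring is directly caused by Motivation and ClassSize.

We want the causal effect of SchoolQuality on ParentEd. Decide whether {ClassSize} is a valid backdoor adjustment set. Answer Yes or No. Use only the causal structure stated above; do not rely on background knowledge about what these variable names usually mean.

Backdoor paths from SchoolQuality to ParentEd (paths whose first edge points into SchoolQuality):
  P1: SchoolQuality <- ClassSize -> Tutoring <- Motivation -> ParentEd
  P2: SchoolQuality <- ClassSize -> Attendance -> ParentEd
  P3: SchoolQuality <- Tutoring <- ClassSize -> Attendance -> ParentEd
  P4: SchoolQuality <- Tutoring <- Motivation -> ParentEd
Condition 1 (no descendant of SchoolQuality in the set): holds — descendants of SchoolQuality are {ParentEd, PeerGroup}; none are in {ClassSize}.
Condition 2 (every backdoor path blocked by {ClassSize}):
  P1: blocked at fork node ClassSize ∈ conditioning set.
  P2: blocked at fork node ClassSize ∈ conditioning set.
  P3: blocked at fork node ClassSize ∈ conditioning set.
  P4: open — no interior node is in the conditioning set.
{ClassSize} does not satisfy the backdoor criterion.

No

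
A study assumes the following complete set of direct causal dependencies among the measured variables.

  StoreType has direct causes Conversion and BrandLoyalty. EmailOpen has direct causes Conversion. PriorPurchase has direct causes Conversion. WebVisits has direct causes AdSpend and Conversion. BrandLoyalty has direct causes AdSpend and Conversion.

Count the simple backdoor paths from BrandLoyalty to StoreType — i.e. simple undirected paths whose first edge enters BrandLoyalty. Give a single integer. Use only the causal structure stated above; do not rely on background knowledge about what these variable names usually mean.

A backdoor path from BrandLoyalty to StoreType is any simple undirected path whose first edge points into BrandLoyalty (i.e. leaves BrandLoyalty via a parent).
Parents of BrandLoyalty: {AdSpend, Conversion}.
Enumerating:
  P1: BrandLoyalty <- AdSpend -> WebVisits <- Conversion -> StoreType
  P2: BrandLoyalty <- Conversion -> StoreType
That exhausts the simple backdoor paths. Count: 2.

2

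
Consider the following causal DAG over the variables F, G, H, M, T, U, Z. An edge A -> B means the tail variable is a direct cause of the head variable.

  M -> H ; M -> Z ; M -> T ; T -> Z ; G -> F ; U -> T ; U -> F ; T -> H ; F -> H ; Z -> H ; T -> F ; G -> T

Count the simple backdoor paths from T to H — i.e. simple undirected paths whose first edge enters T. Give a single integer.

4

A backdoor path from T to H is any simple undirected path whose first edge points into T (i.e. leaves T via a parent).
Parents of T: {G, M, U}.
Enumerating:
  P1: T <- U -> F -> H
  P2: T <- G -> F -> H
  P3: T <- M -> Z -> H
  P4: T <- M -> H
That exhausts the simple backdoor paths. Count: 4.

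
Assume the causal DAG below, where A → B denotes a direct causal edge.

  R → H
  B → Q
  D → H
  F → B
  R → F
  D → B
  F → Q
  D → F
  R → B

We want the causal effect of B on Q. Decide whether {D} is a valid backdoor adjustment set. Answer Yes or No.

Backdoor paths from B to Q (paths whose first edge points into B):
  P1: B <- R -> F -> Q
  P2: B <- R -> H <- D -> F -> Q
  P3: B <- D -> F -> Q
  P4: B <- D -> H <- R -> F -> Q
  P5: B <- F -> Q
Condition 1 (no descendant of B in the set): holds — descendants of B are {Q}; none are in {D}.
Condition 2 (every backdoor path blocked by {D}):
  P1: open — no interior node is in the conditioning set.
  P2: blocked at collider H (neither it nor any descendant is in the conditioning set).
  P3: blocked at fork node D ∈ conditioning set.
  P4: blocked at fork node D ∈ conditioning set.
  P5: open — no interior node is in the conditioning set.
{D} does not satisfy the backdoor criterion.

No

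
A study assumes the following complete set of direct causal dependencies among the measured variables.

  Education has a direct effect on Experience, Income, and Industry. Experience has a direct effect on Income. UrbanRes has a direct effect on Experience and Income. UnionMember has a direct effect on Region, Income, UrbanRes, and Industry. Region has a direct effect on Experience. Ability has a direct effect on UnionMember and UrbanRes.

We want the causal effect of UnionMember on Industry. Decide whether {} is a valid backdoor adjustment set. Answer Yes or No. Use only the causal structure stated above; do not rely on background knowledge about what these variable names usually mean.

Backdoor paths from UnionMember to Industry (paths whose first edge points into UnionMember):
  P1: UnionMember <- Ability -> UrbanRes -> Experience <- Education -> Industry
  P2: UnionMember <- Ability -> UrbanRes -> Experience -> Income <- Education -> Industry
  P3: UnionMember <- Ability -> UrbanRes -> Income <- Education -> Industry
  P4: UnionMember <- Ability -> UrbanRes -> Income <- Experience <- Education -> Industry
Condition 1 (no descendant of UnionMember in the set): holds — descendants of UnionMember are {Experience, Income, Industry, Region, UrbanRes}; none are in {}.
Condition 2 (every backdoor path blocked by {}):
  P1: blocked at collider Experience (neither it nor any descendant is in the conditioning set).
  P2: blocked at collider Income (neither it nor any descendant is in the conditioning set).
  P3: blocked at collider Income (neither it nor any descendant is in the conditioning set).
  P4: blocked at collider Income (neither it nor any descendant is in the conditioning set).
{} satisfies the backdoor criterion.

Yes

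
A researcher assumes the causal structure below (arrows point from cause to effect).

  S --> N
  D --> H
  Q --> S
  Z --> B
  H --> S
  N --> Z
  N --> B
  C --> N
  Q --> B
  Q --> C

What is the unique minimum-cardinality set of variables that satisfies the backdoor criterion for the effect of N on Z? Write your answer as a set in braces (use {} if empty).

{}

Variables eligible for adjustment (non-descendants of N, excluding N and Z): {C, D, H, Q, S}.
Backdoor paths from N to Z:
  P1: N <- S <- Q -> B <- Z
  P2: N <- C <- Q -> B <- Z
Each backdoor path contains an unconditioned collider, so every path is already blocked with the empty conditioning set:
  P1: blocked at collider B (neither it nor any descendant is in the conditioning set).
  P2: blocked at collider B (neither it nor any descendant is in the conditioning set).
The empty set is therefore the unique smallest valid set.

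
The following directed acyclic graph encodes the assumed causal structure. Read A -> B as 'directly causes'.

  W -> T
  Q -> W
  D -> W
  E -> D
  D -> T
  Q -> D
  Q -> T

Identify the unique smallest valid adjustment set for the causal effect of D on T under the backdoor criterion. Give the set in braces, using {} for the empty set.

{Q}

Variables eligible for adjustment (non-descendants of D, excluding D and T): {E, Q}.
Backdoor paths from D to T:
  P1: D <- Q -> W -> T
  P2: D <- Q -> T
The empty set is not sufficient: P1 (D <- Q -> W -> T) has no collider blocking it and no conditioned non-collider, so it is open.
Try {Q}:
  P1: blocked at fork node Q ∈ conditioning set.
  P2: blocked at fork node Q ∈ conditioning set.
{Q} contains no descendant of D and blocks every backdoor path.
No other singleton works — e.g. {E} leaves P1 open — so {Q} is the unique smallest valid adjustment set.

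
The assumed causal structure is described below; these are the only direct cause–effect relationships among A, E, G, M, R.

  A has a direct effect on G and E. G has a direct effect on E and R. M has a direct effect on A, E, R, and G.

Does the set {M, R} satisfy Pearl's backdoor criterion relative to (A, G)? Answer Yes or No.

No

Backdoor paths from A to G (paths whose first edge points into A):
  P1: A <- M -> G
  P2: A <- M -> R <- G
  P3: A <- M -> E <- G
Condition 1 (no descendant of A in the set): FAILS — R is a descendant of A.
Condition 2 (every backdoor path blocked by {M, R}):
  P1: blocked at fork node M ∈ conditioning set.
  P2: blocked at fork node M ∈ conditioning set.
  P3: blocked at fork node M ∈ conditioning set.
{M, R} does not satisfy the backdoor criterion.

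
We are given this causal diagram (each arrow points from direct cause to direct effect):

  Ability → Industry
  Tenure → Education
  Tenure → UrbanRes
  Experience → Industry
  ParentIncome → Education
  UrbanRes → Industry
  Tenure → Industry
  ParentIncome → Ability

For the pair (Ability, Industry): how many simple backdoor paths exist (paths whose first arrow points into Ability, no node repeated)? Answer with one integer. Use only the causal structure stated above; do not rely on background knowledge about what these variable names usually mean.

A backdoor path from Ability to Industry is any simple undirected path whose first edge points into Ability (i.e. leaves Ability via a parent).
Parents of Ability: {ParentIncome}.
Enumerating:
  P1: Ability <- ParentIncome -> Education <- Tenure -> UrbanRes -> Industry
  P2: Ability <- ParentIncome -> Education <- Tenure -> Industry
That exhausts the simple backdoor paths. Count: 2.

2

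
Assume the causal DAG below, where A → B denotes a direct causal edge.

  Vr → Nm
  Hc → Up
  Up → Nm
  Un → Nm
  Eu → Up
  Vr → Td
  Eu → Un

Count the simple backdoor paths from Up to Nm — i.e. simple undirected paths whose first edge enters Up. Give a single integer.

A backdoor path from Up to Nm is any simple undirected path whose first edge points into Up (i.e. leaves Up via a parent).
Parents of Up: {Eu, Hc}.
Enumerating:
  P1: Up <- Eu -> Un -> Nm
That exhausts the simple backdoor paths. Count: 1.

1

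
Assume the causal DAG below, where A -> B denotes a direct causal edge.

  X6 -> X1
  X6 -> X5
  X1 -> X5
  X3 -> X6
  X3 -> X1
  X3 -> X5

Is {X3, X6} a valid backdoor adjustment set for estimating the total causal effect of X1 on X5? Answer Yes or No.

Yes

Backdoor paths from X1 to X5 (paths whose first edge points into X1):
  P1: X1 <- X3 -> X6 -> X5
  P2: X1 <- X3 -> X5
  P3: X1 <- X6 <- X3 -> X5
  P4: X1 <- X6 -> X5
Condition 1 (no descendant of X1 in the set): holds — descendants of X1 are {X5}; none are in {X3, X6}.
Condition 2 (every backdoor path blocked by {X3, X6}):
  P1: blocked at fork node X3 ∈ conditioning set.
  P2: blocked at fork node X3 ∈ conditioning set.
  P3: blocked at chain node X6 ∈ conditioning set.
  P4: blocked at fork node X6 ∈ conditioning set.
{X3, X6} satisfies the backdoor criterion.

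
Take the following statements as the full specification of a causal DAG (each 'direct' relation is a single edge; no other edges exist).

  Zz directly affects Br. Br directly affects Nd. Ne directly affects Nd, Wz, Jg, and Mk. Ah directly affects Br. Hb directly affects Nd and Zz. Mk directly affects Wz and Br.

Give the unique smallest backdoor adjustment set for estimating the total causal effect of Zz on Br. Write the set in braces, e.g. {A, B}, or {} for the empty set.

{}

Variables eligible for adjustment (non-descendants of Zz, excluding Zz and Br): {Ah, Hb, Jg, Mk, Ne, Wz}.
Backdoor paths from Zz to Br:
  P1: Zz <- Hb -> Nd <- Ne -> Mk -> Br
  P2: Zz <- Hb -> Nd <- Ne -> Wz <- Mk -> Br
  P3: Zz <- Hb -> Nd <- Br
Each backdoor path contains an unconditioned collider, so every path is already blocked with the empty conditioning set:
  P1: blocked at collider Nd (neither it nor any descendant is in the conditioning set).
  P2: blocked at collider Nd (neither it nor any descendant is in the conditioning set).
  P3: blocked at collider Nd (neither it nor any descendant is in the conditioning set).
The empty set is therefore the unique smallest valid set.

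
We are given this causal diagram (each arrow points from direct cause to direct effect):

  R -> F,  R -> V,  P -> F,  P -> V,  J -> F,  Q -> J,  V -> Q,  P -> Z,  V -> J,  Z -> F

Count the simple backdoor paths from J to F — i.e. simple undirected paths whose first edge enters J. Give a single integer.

6

A backdoor path from J to F is any simple undirected path whose first edge points into J (i.e. leaves J via a parent).
Parents of J: {Q, V}.
Enumerating:
  P1: J <- V <- P -> Z -> F
  P2: J <- V <- P -> F
  P3: J <- V <- R -> F
  P4: J <- Q <- V <- P -> Z -> F
  P5: J <- Q <- V <- P -> F
  P6: J <- Q <- V <- R -> F
That exhausts the simple backdoor paths. Count: 6.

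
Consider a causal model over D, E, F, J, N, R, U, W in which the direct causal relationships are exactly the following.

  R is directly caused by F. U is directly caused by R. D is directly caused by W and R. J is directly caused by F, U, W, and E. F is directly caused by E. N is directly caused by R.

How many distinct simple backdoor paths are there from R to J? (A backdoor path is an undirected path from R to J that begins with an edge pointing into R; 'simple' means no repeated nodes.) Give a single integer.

2

A backdoor path from R to J is any simple undirected path whose first edge points into R (i.e. leaves R via a parent).
Parents of R: {F}.
Enumerating:
  P1: R <- F <- E -> J
  P2: R <- F -> J
That exhausts the simple backdoor paths. Count: 2.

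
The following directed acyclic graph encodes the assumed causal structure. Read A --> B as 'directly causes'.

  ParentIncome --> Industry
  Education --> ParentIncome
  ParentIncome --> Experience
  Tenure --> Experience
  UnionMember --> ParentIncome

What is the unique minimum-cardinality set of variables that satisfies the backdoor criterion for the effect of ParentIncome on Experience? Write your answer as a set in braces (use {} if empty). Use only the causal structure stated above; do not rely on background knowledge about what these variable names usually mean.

Variables eligible for adjustment (non-descendants of ParentIncome, excluding ParentIncome and Experience): {Education, Tenure, UnionMember}.
Backdoor paths from ParentIncome to Experience:
  (none)
With no backdoor paths the empty set already satisfies the criterion, and it is trivially minimal.

{}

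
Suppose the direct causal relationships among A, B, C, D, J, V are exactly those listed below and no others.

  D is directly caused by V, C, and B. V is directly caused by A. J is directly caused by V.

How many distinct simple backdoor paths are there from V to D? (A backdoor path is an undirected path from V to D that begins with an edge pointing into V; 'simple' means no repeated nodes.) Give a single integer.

0

A backdoor path from V to D is any simple undirected path whose first edge points into V (i.e. leaves V via a parent).
Parents of V: {A}.
No simple path from any parent of V reaches D without revisiting V, so there are no backdoor paths.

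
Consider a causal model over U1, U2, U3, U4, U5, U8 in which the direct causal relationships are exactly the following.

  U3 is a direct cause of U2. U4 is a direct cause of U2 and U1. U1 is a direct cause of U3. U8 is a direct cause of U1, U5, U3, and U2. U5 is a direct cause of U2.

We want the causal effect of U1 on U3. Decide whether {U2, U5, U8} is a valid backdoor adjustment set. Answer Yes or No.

No

Backdoor paths from U1 to U3 (paths whose first edge points into U1):
  P1: U1 <- U8 -> U5 -> U2 <- U3
  P2: U1 <- U8 -> U3
  P3: U1 <- U8 -> U2 <- U3
  P4: U1 <- U4 -> U2 <- U8 -> U3
  P5: U1 <- U4 -> U2 <- U5 <- U8 -> U3
  P6: U1 <- U4 -> U2 <- U3
Condition 1 (no descendant of U1 in the set): FAILS — U2 is a descendant of U1.
Condition 2 (every backdoor path blocked by {U2, U5, U8}):
  P1: blocked at fork node U8 ∈ conditioning set.
  P2: blocked at fork node U8 ∈ conditioning set.
  P3: blocked at fork node U8 ∈ conditioning set.
  P4: blocked at fork node U8 ∈ conditioning set.
  P5: blocked at chain node U5 ∈ conditioning set.
  P6: open — collider(s) U2 are conditioned on (or have a conditioned descendant) and no non-collider on the path is in the set.
{U2, U5, U8} does not satisfy the backdoor criterion.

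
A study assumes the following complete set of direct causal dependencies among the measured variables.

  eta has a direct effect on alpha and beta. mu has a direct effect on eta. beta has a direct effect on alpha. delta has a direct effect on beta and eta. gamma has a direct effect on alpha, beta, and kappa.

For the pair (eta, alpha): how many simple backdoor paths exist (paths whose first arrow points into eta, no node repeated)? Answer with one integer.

2

A backdoor path from eta to alpha is any simple undirected path whose first edge points into eta (i.e. leaves eta via a parent).
Parents of eta: {delta, mu}.
Enumerating:
  P1: eta <- delta -> beta <- gamma -> alpha
  P2: eta <- delta -> beta -> alpha
That exhausts the simple backdoor paths. Count: 2.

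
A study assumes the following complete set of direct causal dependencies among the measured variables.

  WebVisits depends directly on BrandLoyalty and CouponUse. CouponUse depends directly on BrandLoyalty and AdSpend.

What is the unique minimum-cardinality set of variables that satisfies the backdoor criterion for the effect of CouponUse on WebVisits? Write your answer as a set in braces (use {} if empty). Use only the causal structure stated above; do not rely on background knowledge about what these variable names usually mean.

Variables eligible for adjustment (non-descendants of CouponUse, excluding CouponUse and WebVisits): {AdSpend, BrandLoyalty}.
Backdoor paths from CouponUse to WebVisits:
  P1: CouponUse <- BrandLoyalty -> WebVisits
The empty set is not sufficient: P1 (CouponUse <- BrandLoyalty -> WebVisits) has no collider blocking it and no conditioned non-collider, so it is open.
Try {BrandLoyalty}:
  P1: blocked at fork node BrandLoyalty ∈ conditioning set.
{BrandLoyalty} contains no descendant of CouponUse and blocks every backdoor path.
No other singleton works — e.g. {AdSpend} leaves P1 open — so {BrandLoyalty} is the unique smallest valid adjustment set.

{BrandLoyalty}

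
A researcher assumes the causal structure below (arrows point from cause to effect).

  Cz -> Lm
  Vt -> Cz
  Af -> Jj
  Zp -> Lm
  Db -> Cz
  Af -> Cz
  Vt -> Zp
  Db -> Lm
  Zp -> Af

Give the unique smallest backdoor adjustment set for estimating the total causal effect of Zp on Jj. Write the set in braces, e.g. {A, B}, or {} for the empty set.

{}

Variables eligible for adjustment (non-descendants of Zp, excluding Zp and Jj): {Db, Vt}.
Backdoor paths from Zp to Jj:
  P1: Zp <- Vt -> Cz <- Af -> Jj
Each backdoor path contains an unconditioned collider, so every path is already blocked with the empty conditioning set:
  P1: blocked at collider Cz (neither it nor any descendant is in the conditioning set).
The empty set is therefore the unique smallest valid set.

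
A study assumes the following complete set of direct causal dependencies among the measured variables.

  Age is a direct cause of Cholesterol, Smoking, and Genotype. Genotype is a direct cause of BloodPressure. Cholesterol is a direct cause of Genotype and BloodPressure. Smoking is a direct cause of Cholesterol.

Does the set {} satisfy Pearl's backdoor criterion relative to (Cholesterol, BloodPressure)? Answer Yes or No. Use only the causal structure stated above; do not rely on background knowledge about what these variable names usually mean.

Backdoor paths from Cholesterol to BloodPressure (paths whose first edge points into Cholesterol):
  P1: Cholesterol <- Age -> Genotype -> BloodPressure
  P2: Cholesterol <- Smoking <- Age -> Genotype -> BloodPressure
Condition 1 (no descendant of Cholesterol in the set): holds — descendants of Cholesterol are {BloodPressure, Genotype}; none are in {}.
Condition 2 (every backdoor path blocked by {}):
  P1: open — no interior node is in the conditioning set.
  P2: open — no interior node is in the conditioning set.
{} does not satisfy the backdoor criterion.

No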